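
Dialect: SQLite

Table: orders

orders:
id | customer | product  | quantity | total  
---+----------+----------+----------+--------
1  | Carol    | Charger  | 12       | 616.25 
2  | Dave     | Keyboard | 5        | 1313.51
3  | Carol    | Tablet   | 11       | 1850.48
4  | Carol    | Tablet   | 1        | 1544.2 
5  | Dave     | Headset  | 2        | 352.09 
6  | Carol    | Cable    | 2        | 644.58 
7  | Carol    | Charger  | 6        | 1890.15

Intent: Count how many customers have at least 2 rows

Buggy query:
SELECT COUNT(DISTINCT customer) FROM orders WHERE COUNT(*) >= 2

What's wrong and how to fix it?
Bug: COUNT(*) cannot appear in WHERE; the per-group count doesn't exist yet

Fix: Group first with HAVING COUNT(*) >= 2, then COUNT the resulting groups

Corrected query:
SELECT COUNT(*) FROM (SELECT customer FROM orders GROUP BY customer HAVING COUNT(*) >= 2)

Result:
COUNT(*)
--------
2       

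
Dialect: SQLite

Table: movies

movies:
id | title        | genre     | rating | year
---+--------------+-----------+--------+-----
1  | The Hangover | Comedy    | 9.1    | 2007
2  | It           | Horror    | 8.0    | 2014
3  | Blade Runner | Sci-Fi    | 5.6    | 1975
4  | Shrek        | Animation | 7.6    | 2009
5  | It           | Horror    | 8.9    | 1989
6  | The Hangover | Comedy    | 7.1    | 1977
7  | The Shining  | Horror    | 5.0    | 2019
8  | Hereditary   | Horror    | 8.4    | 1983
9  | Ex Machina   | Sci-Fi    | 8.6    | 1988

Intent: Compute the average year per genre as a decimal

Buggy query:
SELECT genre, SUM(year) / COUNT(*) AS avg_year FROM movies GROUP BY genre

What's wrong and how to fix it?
Bug: Both operands are integers, so '/' performs integer division and truncates

Fix: Multiply by 1.0 (or CAST to REAL) to force floating-point division

Corrected query:
SELECT genre, SUM(year) * 1.0 / COUNT(*) AS avg_year FROM movies GROUP BY genre

Result:
genre     | avg_year
----------+---------
Animation | 2009    
Comedy    | 1992    
Horror    | 2001.25 
Sci-Fi    | 1981.5  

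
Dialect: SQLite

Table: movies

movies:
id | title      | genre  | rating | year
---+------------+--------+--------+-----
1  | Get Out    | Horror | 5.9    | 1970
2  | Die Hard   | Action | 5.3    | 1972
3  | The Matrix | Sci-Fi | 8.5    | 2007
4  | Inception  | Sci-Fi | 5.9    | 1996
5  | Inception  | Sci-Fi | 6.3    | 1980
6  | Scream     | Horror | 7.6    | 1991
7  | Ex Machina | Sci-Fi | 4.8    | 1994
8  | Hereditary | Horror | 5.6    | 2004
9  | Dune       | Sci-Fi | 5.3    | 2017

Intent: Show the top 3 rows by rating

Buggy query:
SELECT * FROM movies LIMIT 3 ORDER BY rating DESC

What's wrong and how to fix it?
Bug: ORDER BY cannot follow LIMIT; LIMIT is the final clause

Fix: Sort with ORDER BY, then apply LIMIT

Corrected query:
SELECT * FROM movies ORDER BY rating DESC LIMIT 3

Result:
id | title      | genre  | rating | year
---+------------+--------+--------+-----
3  | The Matrix | Sci-Fi | 8.5    | 2007
6  | Scream     | Horror | 7.6    | 1991
5  | Inception  | Sci-Fi | 6.3    | 1980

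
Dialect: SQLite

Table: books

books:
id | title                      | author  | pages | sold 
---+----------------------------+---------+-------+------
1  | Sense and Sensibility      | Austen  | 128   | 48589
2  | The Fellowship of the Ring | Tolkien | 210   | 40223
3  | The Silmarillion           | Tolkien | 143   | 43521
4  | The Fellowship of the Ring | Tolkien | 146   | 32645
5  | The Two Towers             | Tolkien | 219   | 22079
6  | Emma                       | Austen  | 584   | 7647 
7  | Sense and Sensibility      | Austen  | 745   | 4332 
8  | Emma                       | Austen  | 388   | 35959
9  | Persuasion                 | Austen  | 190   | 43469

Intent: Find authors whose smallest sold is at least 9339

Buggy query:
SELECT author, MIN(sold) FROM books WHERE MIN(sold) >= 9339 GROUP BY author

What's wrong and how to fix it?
Bug: Aggregates like MIN are computed per group after WHERE runs

Fix: Use HAVING for the per-group MIN condition

Corrected query:
SELECT author, MIN(sold) FROM books GROUP BY author HAVING MIN(sold) >= 9339

Result:
author  | MIN(sold)
--------+----------
Tolkien | 22079    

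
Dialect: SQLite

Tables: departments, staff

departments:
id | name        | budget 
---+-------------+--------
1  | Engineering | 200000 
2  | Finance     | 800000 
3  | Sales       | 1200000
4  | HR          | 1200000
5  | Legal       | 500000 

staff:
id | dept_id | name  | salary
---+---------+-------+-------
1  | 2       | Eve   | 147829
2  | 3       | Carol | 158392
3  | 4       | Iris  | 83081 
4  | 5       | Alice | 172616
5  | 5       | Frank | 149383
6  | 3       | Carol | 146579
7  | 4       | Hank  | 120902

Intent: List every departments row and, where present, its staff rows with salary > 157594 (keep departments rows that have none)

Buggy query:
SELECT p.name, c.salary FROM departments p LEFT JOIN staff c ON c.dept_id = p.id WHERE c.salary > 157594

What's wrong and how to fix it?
Bug: Filtering c.salary in WHERE discards the NULL rows produced by LEFT JOIN, turning it into an inner join

Fix: Put 'c.salary > 157594' in the JOIN's ON clause instead of WHERE

Corrected query:
SELECT p.name, c.salary FROM departments p LEFT JOIN staff c ON c.dept_id = p.id AND c.salary > 157594

Result:
name        | salary
------------+-------
Engineering | NULL  
Finance     | NULL  
Sales       | 158392
HR          | NULL  
Legal       | 172616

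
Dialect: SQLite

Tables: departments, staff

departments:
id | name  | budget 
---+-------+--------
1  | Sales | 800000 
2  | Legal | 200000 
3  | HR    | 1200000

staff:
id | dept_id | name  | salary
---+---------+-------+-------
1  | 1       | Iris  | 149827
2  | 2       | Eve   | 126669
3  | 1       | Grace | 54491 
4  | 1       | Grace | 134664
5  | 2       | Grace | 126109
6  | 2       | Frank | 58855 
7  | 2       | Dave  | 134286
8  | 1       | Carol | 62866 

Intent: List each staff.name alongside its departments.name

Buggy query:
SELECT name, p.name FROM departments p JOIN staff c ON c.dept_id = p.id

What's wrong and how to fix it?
Bug: Both tables have a 'name' column; the unqualified reference is ambiguous

Fix: Qualify the column with its table alias (c.name)

Corrected query:
SELECT c.name, p.name FROM departments p JOIN staff c ON c.dept_id = p.id

Result:
name  | name 
------+------
Iris  | Sales
Eve   | Legal
Grace | Sales
Grace | Sales
Grace | Legal
Frank | Legal
Dave  | Legal
Carol | Sales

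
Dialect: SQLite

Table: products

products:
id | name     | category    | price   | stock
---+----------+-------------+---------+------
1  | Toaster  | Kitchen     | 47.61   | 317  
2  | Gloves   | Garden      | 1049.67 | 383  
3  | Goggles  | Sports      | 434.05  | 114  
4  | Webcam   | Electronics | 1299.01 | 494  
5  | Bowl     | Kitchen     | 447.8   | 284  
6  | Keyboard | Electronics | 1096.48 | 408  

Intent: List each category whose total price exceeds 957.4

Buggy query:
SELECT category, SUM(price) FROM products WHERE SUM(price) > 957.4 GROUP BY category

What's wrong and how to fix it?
Bug: Aggregate functions cannot appear in a WHERE clause

Fix: Use HAVING (which filters groups after aggregation) instead of WHERE

Corrected query:
SELECT category, SUM(price) FROM products GROUP BY category HAVING SUM(price) > 957.4

Result:
category    | SUM(price)
------------+-----------
Electronics | 2395.49   
Garden      | 1049.67   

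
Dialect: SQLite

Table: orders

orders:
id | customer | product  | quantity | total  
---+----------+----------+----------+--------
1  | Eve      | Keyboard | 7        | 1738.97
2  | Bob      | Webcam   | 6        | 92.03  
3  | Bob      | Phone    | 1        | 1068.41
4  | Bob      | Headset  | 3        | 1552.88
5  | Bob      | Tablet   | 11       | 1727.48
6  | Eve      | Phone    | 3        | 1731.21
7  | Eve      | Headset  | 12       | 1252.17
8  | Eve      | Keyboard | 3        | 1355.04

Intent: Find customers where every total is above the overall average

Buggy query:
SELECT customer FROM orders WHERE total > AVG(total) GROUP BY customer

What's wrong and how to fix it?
Bug: AVG() is an aggregate; it can't sit directly in WHERE

Fix: Use a subquery for AVG and a HAVING MIN(...) filter so the condition holds for every row in the group

Corrected query:
SELECT customer FROM orders GROUP BY customer HAVING MIN(total) > (SELECT AVG(total) FROM orders)

Result:
(no rows)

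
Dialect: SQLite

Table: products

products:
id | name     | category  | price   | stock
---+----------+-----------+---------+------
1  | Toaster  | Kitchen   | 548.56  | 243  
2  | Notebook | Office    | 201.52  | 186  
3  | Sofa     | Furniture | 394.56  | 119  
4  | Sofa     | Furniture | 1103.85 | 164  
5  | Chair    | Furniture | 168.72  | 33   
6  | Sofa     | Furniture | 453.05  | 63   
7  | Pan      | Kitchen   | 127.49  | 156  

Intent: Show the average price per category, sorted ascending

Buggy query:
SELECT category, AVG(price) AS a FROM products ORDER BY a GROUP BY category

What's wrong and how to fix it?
Bug: GROUP BY must precede ORDER BY

Fix: Reorder: SELECT … FROM … GROUP BY … ORDER BY …

Corrected query:
SELECT category, AVG(price) AS a FROM products GROUP BY category ORDER BY a

Result:
category  | a      
----------+--------
Office    | 201.52 
Kitchen   | 338.025
Furniture | 530.045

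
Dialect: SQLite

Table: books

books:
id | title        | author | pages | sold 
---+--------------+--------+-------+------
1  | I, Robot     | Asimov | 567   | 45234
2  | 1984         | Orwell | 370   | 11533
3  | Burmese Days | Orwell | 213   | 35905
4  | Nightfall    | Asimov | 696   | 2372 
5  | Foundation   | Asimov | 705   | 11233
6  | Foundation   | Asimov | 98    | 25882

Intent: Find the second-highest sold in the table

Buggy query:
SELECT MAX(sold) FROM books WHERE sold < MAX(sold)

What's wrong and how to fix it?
Bug: MAX(sold) on the right of the comparison is an aggregate-in-WHERE error

Fix: Put the inner MAX in a scalar subquery

Corrected query:
SELECT MAX(sold) FROM books WHERE sold < (SELECT MAX(sold) FROM books)

Result:
MAX(sold)
---------
35905    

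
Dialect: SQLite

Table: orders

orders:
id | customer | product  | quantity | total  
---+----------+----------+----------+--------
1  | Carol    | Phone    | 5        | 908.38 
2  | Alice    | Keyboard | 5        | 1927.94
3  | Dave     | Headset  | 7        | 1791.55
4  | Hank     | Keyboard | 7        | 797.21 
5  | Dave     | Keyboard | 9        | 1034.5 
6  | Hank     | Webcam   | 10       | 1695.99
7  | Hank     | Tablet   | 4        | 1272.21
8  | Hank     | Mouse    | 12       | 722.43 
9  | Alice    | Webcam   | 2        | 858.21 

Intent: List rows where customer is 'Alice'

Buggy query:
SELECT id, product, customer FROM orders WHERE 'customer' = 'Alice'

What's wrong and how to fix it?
Bug: 'customer' in single quotes is a string literal, not the column; the comparison is literal-vs-literal and never true

Fix: Remove the quotes around the column name (or use double quotes for an identifier)

Corrected query:
SELECT id, product, customer FROM orders WHERE customer = 'Alice'

Result:
id | product  | customer
---+----------+---------
2  | Keyboard | Alice   
9  | Webcam   | Alice   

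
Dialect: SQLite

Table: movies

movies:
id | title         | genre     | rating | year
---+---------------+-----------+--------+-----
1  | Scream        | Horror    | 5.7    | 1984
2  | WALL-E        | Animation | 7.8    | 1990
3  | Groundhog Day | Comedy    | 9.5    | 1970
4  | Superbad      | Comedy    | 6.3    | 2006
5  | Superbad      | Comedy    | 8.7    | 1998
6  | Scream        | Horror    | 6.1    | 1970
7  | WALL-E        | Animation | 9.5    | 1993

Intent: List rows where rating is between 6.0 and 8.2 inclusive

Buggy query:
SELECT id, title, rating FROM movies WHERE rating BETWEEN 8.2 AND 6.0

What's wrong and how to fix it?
Bug: The bounds are reversed; BETWEEN a AND b requires a <= b to match anything

Fix: Write BETWEEN 6.0 AND 8.2

Corrected query:
SELECT id, title, rating FROM movies WHERE rating BETWEEN 6.0 AND 8.2

Result:
id | title    | rating
---+----------+-------
2  | WALL-E   | 7.8   
4  | Superbad | 6.3   
6  | Scream   | 6.1   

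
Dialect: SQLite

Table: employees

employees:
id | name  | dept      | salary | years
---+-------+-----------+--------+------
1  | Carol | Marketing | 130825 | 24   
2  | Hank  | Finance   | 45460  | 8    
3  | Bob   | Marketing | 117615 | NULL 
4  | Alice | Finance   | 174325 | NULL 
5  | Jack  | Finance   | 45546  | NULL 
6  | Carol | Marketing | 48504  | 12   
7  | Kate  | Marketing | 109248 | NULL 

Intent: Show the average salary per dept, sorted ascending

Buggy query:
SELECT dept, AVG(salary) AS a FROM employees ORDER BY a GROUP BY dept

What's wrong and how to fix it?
Bug: GROUP BY must precede ORDER BY

Fix: Reorder: SELECT … FROM … GROUP BY … ORDER BY …

Corrected query:
SELECT dept, AVG(salary) AS a FROM employees GROUP BY dept ORDER BY a

Result:
dept      | a           
----------+-------------
Finance   | 88443.666667
Marketing | 101548      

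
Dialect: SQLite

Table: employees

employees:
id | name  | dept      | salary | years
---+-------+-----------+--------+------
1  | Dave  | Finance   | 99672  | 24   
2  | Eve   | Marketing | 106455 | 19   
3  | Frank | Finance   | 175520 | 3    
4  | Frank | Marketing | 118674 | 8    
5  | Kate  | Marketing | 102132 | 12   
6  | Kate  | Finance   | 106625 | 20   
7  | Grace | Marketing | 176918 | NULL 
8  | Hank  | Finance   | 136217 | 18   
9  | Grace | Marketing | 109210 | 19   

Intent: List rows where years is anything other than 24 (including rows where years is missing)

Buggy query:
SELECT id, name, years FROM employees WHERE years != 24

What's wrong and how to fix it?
Bug: 'years != 24' is unknown when years is NULL, so NULL rows are silently excluded

Fix: Add an explicit OR years IS NULL to include the missing-value rows

Corrected query:
SELECT id, name, years FROM employees WHERE years != 24 OR years IS NULL

Result:
id | name  | years
---+-------+------
2  | Eve   | 19   
3  | Frank | 3    
4  | Frank | 8    
5  | Kate  | 12   
6  | Kate  | 20   
7  | Grace | NULL 
8  | Hank  | 18   
9  | Grace | 19   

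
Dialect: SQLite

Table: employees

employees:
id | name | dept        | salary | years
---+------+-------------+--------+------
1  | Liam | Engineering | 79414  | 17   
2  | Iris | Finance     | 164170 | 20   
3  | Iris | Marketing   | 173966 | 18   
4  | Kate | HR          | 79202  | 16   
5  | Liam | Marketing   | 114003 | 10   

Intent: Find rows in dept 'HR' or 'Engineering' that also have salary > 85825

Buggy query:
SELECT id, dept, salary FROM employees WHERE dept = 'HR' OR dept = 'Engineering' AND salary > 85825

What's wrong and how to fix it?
Bug: Without parentheses, AND is evaluated before OR, so the salary filter only applies to the 'Engineering' branch

Fix: Add parentheses around the OR so the AND applies to both alternatives

Corrected query:
SELECT id, dept, salary FROM employees WHERE (dept = 'HR' OR dept = 'Engineering') AND salary > 85825

Result:
(no rows)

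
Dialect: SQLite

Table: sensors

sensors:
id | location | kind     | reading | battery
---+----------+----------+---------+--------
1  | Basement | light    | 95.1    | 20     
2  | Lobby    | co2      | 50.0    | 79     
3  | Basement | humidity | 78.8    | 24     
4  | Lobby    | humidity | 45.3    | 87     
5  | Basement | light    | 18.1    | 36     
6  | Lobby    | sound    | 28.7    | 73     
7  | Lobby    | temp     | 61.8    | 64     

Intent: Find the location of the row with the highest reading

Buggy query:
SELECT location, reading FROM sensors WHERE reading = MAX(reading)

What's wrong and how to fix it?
Bug: MAX(reading) is an aggregate and cannot be used directly in WHERE

Fix: Wrap MAX in a scalar subquery so WHERE compares against a single value

Corrected query:
SELECT location, reading FROM sensors WHERE reading = (SELECT MAX(reading) FROM sensors)

Result:
location | reading
---------+--------
Basement | 95.1   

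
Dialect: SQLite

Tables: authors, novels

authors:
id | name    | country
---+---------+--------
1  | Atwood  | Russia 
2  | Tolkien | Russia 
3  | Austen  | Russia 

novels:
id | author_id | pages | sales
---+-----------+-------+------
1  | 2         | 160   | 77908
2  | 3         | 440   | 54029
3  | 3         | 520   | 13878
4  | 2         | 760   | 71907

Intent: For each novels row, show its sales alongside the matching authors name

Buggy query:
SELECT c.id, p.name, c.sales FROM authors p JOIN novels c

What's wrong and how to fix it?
Bug: Missing join condition: each novels row is matched to all authors rows instead of just its own

Fix: Add ON c.author_id = p.id to the JOIN

Corrected query:
SELECT c.id, p.name, c.sales FROM authors p JOIN novels c ON c.author_id = p.id

Result:
id | name    | sales
---+---------+------
1  | Tolkien | 77908
2  | Austen  | 54029
3  | Austen  | 13878
4  | Tolkien | 71907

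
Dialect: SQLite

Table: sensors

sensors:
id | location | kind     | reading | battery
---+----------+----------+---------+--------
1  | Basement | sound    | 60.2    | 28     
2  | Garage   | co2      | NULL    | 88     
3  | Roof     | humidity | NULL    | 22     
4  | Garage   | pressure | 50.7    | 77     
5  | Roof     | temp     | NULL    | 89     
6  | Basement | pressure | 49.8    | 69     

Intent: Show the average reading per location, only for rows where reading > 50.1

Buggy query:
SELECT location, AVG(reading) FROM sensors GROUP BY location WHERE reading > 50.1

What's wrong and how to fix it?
Bug: Row-level WHERE must come before GROUP BY in the clause order

Fix: Move the WHERE clause before GROUP BY

Corrected query:
SELECT location, AVG(reading) FROM sensors WHERE reading > 50.1 GROUP BY location

Result:
location | AVG(reading)
---------+-------------
Basement | 60.2        
Garage   | 50.7        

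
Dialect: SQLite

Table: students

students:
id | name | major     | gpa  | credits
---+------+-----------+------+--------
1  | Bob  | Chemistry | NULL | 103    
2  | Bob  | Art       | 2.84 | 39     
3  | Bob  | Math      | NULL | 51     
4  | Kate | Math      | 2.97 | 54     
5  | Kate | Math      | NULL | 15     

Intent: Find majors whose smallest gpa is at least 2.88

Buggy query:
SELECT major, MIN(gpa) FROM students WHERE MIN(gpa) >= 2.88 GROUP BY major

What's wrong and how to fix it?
Bug: MIN() in WHERE is a misuse of aggregate

Fix: Use HAVING for the per-group MIN condition

Corrected query:
SELECT major, MIN(gpa) FROM students GROUP BY major HAVING MIN(gpa) >= 2.88

Result:
major | MIN(gpa)
------+---------
Math  | 2.97    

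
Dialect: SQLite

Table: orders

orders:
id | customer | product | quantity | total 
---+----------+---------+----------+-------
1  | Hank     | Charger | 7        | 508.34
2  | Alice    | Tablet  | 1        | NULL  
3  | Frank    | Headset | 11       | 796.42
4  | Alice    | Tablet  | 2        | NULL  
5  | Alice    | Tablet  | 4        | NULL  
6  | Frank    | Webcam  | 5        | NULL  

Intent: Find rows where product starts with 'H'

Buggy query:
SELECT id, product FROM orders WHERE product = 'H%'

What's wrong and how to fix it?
Bug: '=' compares the literal string including the % character; pattern matching needs LIKE

Fix: Replace '=' with LIKE so 'H%' is treated as a pattern

Corrected query:
SELECT id, product FROM orders WHERE product LIKE 'H%'

Result:
id | product
---+--------
3  | Headset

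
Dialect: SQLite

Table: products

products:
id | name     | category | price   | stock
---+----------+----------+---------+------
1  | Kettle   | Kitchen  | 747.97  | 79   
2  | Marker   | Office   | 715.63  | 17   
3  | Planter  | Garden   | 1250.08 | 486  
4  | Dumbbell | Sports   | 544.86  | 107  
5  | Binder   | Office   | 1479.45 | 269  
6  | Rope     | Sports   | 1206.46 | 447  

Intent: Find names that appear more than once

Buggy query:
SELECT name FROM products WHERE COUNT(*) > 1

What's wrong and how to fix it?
Bug: COUNT(*) is an aggregate and cannot be used in WHERE

Fix: GROUP BY name, then filter groups with HAVING COUNT(*) > 1

Corrected query:
SELECT name FROM products GROUP BY name HAVING COUNT(*) > 1

Result:
(no rows)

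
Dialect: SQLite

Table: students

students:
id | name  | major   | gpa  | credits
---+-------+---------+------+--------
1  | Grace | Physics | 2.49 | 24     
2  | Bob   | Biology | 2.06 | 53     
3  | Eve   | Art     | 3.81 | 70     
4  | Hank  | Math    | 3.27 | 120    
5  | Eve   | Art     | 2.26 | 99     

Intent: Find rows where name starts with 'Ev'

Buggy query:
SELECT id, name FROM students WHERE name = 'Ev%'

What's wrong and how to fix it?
Bug: Wildcards only work with LIKE; '=' treats '%' as a literal character

Fix: Use LIKE for wildcard pattern matching

Corrected query:
SELECT id, name FROM students WHERE name LIKE 'Ev%'

Result:
id | name
---+-----
3  | Eve 
5  | Eve 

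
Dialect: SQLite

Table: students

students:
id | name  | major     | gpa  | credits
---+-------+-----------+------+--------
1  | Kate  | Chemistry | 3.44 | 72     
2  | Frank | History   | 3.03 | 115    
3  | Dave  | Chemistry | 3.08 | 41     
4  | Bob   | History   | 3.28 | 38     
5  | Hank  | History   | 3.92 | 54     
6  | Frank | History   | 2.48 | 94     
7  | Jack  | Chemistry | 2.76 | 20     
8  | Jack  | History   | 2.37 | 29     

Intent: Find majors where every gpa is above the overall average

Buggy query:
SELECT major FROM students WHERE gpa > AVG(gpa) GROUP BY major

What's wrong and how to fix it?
Bug: WHERE evaluates per row before aggregation, so AVG() is unavailable

Fix: Use a subquery for AVG and a HAVING MIN(...) filter so the condition holds for every row in the group

Corrected query:
SELECT major FROM students GROUP BY major HAVING MIN(gpa) > (SELECT AVG(gpa) FROM students)

Result:
(no rows)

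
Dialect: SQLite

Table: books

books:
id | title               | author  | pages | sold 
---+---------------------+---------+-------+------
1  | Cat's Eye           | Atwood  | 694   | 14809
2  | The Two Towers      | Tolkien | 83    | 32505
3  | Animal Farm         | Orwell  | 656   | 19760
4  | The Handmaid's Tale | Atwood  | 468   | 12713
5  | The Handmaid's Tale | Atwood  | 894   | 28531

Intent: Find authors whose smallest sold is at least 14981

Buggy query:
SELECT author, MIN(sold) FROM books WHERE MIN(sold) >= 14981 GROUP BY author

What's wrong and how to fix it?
Bug: MIN() in WHERE is a misuse of aggregate

Fix: Use HAVING for the per-group MIN condition

Corrected query:
SELECT author, MIN(sold) FROM books GROUP BY author HAVING MIN(sold) >= 14981

Result:
author  | MIN(sold)
--------+----------
Orwell  | 19760    
Tolkien | 32505    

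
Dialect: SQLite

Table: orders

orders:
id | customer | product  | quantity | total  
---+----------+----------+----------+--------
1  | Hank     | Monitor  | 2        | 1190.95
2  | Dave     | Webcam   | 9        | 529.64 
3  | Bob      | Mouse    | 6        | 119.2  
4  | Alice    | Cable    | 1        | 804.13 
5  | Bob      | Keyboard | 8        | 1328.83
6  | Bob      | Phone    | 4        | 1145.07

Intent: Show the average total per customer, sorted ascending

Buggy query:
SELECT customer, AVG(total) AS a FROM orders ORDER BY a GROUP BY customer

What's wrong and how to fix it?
Bug: ORDER BY appears before GROUP BY; SQL clause order requires GROUP BY first

Fix: Reorder: SELECT … FROM … GROUP BY … ORDER BY …

Corrected query:
SELECT customer, AVG(total) AS a FROM orders GROUP BY customer ORDER BY a

Result:
customer | a         
---------+-----------
Dave     | 529.64    
Alice    | 804.13    
Bob      | 864.366667
Hank     | 1190.95   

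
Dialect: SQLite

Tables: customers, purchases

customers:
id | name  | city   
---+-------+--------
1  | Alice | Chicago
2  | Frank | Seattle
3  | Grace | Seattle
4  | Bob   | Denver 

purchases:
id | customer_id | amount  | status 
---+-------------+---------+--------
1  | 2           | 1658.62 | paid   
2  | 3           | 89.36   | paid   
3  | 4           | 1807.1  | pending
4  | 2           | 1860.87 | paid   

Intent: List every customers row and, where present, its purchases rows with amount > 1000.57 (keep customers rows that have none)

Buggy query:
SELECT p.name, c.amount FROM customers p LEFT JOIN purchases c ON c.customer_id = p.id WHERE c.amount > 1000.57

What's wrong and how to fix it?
Bug: A WHERE condition on the right-hand table after LEFT JOIN drops unmatched parents

Fix: Move the right-table condition into the ON clause so unmatched parents are kept

Corrected query:
SELECT p.name, c.amount FROM customers p LEFT JOIN purchases c ON c.customer_id = p.id AND c.amount > 1000.57

Result:
name  | amount 
------+--------
Alice | NULL   
Frank | 1658.62
Frank | 1860.87
Grace | NULL   
Bob   | 1807.1 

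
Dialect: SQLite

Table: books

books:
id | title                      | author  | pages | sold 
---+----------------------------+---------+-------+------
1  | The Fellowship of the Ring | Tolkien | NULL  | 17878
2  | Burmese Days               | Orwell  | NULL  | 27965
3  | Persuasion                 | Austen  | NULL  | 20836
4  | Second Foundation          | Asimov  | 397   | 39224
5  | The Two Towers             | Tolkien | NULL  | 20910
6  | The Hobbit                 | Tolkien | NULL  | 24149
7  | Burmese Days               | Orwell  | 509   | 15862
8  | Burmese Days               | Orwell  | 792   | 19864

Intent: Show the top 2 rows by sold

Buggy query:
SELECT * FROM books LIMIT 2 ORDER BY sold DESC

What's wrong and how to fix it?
Bug: ORDER BY cannot follow LIMIT; LIMIT is the final clause

Fix: Sort with ORDER BY, then apply LIMIT

Corrected query:
SELECT * FROM books ORDER BY sold DESC LIMIT 2

Result:
id | title             | author | pages | sold 
---+-------------------+--------+-------+------
4  | Second Foundation | Asimov | 397   | 39224
2  | Burmese Days      | Orwell | NULL  | 27965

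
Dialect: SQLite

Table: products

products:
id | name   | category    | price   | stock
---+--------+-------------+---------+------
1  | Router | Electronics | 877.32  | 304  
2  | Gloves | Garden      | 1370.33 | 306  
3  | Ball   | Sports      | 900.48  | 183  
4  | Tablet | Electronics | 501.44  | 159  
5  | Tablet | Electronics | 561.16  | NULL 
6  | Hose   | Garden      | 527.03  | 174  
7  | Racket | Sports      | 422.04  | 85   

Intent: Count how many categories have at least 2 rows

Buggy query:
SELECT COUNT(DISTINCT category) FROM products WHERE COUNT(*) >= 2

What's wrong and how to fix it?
Bug: COUNT(*) cannot appear in WHERE; the per-group count doesn't exist yet

Fix: Group first with HAVING COUNT(*) >= 2, then COUNT the resulting groups

Corrected query:
SELECT COUNT(*) FROM (SELECT category FROM products GROUP BY category HAVING COUNT(*) >= 2)

Result:
COUNT(*)
--------
3       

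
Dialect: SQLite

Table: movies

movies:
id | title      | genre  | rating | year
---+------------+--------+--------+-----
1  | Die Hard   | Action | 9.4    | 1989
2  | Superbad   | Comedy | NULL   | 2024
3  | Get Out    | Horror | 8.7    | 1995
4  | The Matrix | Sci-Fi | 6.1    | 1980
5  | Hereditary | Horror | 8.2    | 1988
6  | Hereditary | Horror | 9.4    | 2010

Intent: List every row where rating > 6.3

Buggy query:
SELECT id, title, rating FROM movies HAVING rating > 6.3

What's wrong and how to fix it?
Bug: This is a non-aggregate query (no GROUP BY, no aggregates), so in SQLite the HAVING clause is invalid here; a row-level condition belongs in WHERE

Fix: Replace HAVING with WHERE since the condition applies to individual rows

Corrected query:
SELECT id, title, rating FROM movies WHERE rating > 6.3

Result:
id | title      | rating
---+------------+-------
1  | Die Hard   | 9.4   
3  | Get Out    | 8.7   
5  | Hereditary | 8.2   
6  | Hereditary | 9.4   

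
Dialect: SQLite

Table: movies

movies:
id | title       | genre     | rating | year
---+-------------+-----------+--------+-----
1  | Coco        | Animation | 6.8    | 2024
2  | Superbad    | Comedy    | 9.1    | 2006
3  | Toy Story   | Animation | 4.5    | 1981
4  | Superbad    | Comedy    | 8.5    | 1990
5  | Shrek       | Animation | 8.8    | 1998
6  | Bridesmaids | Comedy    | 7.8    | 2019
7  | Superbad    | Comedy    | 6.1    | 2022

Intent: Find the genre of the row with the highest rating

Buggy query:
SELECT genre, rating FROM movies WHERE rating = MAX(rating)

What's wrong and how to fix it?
Bug: WHERE is evaluated per row; an aggregate over the whole table isn't defined there

Fix: Use a subquery: WHERE rating = (SELECT MAX(rating) FROM movies)

Corrected query:
SELECT genre, rating FROM movies WHERE rating = (SELECT MAX(rating) FROM movies)

Result:
genre  | rating
-------+-------
Comedy | 9.1   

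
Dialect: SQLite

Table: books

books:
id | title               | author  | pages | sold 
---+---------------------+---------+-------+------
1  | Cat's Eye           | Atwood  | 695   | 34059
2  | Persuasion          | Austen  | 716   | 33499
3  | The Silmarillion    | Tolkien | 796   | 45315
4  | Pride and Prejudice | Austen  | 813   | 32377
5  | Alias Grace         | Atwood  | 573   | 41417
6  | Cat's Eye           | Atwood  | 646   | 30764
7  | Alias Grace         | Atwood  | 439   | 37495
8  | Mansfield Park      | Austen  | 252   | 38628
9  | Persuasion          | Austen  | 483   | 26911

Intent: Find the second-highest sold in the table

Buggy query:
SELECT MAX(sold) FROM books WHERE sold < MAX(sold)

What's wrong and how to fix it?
Bug: The inner MAX is an aggregate inside WHERE, which is not allowed

Fix: Compute the overall MAX in a subquery, then take MAX of rows below it

Corrected query:
SELECT MAX(sold) FROM books WHERE sold < (SELECT MAX(sold) FROM books)

Result:
MAX(sold)
---------
41417    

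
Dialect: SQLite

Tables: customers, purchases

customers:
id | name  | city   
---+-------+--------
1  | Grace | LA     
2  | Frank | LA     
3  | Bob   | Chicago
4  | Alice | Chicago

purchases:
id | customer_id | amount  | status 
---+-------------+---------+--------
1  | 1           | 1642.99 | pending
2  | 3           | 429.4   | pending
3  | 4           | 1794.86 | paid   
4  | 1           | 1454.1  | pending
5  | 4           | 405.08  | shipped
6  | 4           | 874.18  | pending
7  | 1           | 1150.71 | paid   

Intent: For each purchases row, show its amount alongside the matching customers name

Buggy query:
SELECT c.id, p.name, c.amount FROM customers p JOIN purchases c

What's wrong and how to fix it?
Bug: JOIN with no ON clause produces a cartesian product; every purchases row pairs with every customers row

Fix: Specify the join condition linking the foreign key to the parent id

Corrected query:
SELECT c.id, p.name, c.amount FROM customers p JOIN purchases c ON c.customer_id = p.id

Result:
id | name  | amount 
---+-------+--------
1  | Grace | 1642.99
2  | Bob   | 429.4  
3  | Alice | 1794.86
4  | Grace | 1454.1 
5  | Alice | 405.08 
6  | Alice | 874.18 
7  | Grace | 1150.71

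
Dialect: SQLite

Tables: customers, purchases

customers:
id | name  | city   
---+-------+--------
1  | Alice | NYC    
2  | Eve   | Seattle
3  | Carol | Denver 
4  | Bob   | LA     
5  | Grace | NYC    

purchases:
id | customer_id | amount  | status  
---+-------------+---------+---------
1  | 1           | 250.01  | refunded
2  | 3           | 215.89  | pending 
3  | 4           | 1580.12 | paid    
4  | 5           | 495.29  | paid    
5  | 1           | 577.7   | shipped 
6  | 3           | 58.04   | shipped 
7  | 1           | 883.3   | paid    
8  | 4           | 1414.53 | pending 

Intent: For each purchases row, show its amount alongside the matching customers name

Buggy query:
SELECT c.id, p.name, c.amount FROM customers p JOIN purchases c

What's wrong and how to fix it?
Bug: Missing join condition: each purchases row is matched to all customers rows instead of just its own

Fix: Specify the join condition linking the foreign key to the parent id

Corrected query:
SELECT c.id, p.name, c.amount FROM customers p JOIN purchases c ON c.customer_id = p.id

Result:
id | name  | amount 
---+-------+--------
1  | Alice | 250.01 
2  | Carol | 215.89 
3  | Bob   | 1580.12
4  | Grace | 495.29 
5  | Alice | 577.7  
6  | Carol | 58.04  
7  | Alice | 883.3  
8  | Bob   | 1414.53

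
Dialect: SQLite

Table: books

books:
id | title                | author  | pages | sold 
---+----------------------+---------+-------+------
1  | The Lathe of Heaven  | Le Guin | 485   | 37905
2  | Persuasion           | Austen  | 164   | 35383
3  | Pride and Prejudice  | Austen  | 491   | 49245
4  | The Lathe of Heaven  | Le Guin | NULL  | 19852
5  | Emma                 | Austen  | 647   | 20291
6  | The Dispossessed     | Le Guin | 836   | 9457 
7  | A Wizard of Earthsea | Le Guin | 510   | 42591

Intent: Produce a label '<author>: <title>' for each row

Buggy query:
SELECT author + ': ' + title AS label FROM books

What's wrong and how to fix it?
Bug: '+' is numeric addition; on text columns SQLite converts them to 0 instead of concatenating

Fix: Use the || operator for string concatenation

Corrected query:
SELECT author || ': ' || title AS label FROM books

Result:
label                        
-----------------------------
Le Guin: The Lathe of Heaven 
Austen: Persuasion           
Austen: Pride and Prejudice  
Le Guin: The Lathe of Heaven 
Austen: Emma                 
Le Guin: The Dispossessed    
Le Guin: A Wizard of Earthsea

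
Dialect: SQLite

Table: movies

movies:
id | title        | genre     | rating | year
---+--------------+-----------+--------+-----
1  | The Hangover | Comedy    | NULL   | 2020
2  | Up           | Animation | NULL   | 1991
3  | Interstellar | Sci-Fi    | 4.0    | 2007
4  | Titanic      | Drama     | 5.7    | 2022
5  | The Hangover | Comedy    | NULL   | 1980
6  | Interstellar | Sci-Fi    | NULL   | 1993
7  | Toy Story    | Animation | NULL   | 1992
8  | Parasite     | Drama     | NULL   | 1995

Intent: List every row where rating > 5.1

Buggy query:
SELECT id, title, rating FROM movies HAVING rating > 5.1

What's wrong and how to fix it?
Bug: This is a non-aggregate query (no GROUP BY, no aggregates), so in SQLite the HAVING clause is invalid here; a row-level condition belongs in WHERE

Fix: Replace HAVING with WHERE since the condition applies to individual rows

Corrected query:
SELECT id, title, rating FROM movies WHERE rating > 5.1

Result:
id | title   | rating
---+---------+-------
4  | Titanic | 5.7   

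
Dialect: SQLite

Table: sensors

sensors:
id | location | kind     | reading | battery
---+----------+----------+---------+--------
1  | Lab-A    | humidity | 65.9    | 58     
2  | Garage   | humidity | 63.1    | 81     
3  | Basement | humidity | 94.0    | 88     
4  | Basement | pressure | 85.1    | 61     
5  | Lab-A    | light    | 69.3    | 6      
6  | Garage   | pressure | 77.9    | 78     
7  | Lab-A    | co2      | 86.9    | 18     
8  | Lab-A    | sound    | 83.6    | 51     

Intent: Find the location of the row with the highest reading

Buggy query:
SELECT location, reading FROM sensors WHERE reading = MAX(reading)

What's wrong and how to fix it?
Bug: MAX(reading) is an aggregate and cannot be used directly in WHERE

Fix: Wrap MAX in a scalar subquery so WHERE compares against a single value

Corrected query:
SELECT location, reading FROM sensors WHERE reading = (SELECT MAX(reading) FROM sensors)

Result:
location | reading
---------+--------
Basement | 94     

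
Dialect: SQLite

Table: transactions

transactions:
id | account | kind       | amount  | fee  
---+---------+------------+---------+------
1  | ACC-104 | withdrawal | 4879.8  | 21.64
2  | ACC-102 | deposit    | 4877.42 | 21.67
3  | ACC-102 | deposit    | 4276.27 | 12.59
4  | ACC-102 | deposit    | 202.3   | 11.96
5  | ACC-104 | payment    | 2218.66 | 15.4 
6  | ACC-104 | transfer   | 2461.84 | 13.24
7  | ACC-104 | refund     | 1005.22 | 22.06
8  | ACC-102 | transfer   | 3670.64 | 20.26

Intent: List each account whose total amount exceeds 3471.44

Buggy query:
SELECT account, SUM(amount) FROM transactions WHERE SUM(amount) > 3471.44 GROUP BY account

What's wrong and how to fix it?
Bug: Aggregate functions cannot appear in a WHERE clause

Fix: Use HAVING (which filters groups after aggregation) instead of WHERE

Corrected query:
SELECT account, SUM(amount) FROM transactions GROUP BY account HAVING SUM(amount) > 3471.44

Result:
account | SUM(amount)
--------+------------
ACC-102 | 13026.63   
ACC-104 | 10565.52   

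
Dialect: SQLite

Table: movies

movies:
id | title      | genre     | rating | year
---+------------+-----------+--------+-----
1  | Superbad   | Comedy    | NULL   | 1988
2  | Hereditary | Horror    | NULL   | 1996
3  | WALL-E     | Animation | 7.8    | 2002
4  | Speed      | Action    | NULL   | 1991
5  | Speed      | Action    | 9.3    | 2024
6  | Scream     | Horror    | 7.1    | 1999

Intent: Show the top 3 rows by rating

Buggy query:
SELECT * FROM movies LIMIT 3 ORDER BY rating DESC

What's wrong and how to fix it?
Bug: ORDER BY cannot follow LIMIT; LIMIT is the final clause

Fix: Sort with ORDER BY, then apply LIMIT

Corrected query:
SELECT * FROM movies ORDER BY rating DESC LIMIT 3

Result:
id | title  | genre     | rating | year
---+--------+-----------+--------+-----
5  | Speed  | Action    | 9.3    | 2024
3  | WALL-E | Animation | 7.8    | 2002
6  | Scream | Horror    | 7.1    | 1999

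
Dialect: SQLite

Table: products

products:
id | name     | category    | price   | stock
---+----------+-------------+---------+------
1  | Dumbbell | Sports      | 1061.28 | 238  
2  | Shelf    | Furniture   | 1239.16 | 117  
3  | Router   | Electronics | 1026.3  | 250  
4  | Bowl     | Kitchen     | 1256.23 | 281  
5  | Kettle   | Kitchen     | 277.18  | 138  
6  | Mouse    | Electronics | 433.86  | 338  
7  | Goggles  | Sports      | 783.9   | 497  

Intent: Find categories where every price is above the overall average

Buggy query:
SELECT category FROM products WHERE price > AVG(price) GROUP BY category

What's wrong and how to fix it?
Bug: WHERE evaluates per row before aggregation, so AVG() is unavailable

Fix: Use a subquery for AVG and a HAVING MIN(...) filter so the condition holds for every row in the group

Corrected query:
SELECT category FROM products GROUP BY category HAVING MIN(price) > (SELECT AVG(price) FROM products)

Result:
category 
---------
Furniture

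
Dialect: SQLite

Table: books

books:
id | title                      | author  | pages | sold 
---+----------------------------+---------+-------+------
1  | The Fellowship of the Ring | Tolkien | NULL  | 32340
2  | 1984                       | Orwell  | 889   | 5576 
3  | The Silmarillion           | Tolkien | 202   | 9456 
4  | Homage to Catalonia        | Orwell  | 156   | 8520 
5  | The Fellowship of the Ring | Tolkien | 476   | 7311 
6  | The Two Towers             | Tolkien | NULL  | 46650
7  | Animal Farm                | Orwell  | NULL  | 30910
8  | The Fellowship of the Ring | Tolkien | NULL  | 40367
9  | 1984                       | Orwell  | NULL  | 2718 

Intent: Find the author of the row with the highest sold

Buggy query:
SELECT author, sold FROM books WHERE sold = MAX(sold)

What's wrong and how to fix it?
Bug: WHERE is evaluated per row; an aggregate over the whole table isn't defined there

Fix: Wrap MAX in a scalar subquery so WHERE compares against a single value

Corrected query:
SELECT author, sold FROM books WHERE sold = (SELECT MAX(sold) FROM books)

Result:
author  | sold 
--------+------
Tolkien | 46650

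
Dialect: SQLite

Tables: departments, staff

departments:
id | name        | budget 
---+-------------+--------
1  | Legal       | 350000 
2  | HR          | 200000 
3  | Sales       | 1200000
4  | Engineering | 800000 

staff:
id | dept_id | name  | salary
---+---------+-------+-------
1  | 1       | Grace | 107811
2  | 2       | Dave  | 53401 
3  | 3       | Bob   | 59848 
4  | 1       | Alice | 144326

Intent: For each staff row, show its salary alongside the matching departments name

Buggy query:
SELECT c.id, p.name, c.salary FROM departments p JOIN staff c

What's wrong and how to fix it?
Bug: Missing join condition: each staff row is matched to all departments rows instead of just its own

Fix: Add ON c.dept_id = p.id to the JOIN

Corrected query:
SELECT c.id, p.name, c.salary FROM departments p JOIN staff c ON c.dept_id = p.id

Result:
id | name  | salary
---+-------+-------
1  | Legal | 107811
2  | HR    | 53401 
3  | Sales | 59848 
4  | Legal | 144326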